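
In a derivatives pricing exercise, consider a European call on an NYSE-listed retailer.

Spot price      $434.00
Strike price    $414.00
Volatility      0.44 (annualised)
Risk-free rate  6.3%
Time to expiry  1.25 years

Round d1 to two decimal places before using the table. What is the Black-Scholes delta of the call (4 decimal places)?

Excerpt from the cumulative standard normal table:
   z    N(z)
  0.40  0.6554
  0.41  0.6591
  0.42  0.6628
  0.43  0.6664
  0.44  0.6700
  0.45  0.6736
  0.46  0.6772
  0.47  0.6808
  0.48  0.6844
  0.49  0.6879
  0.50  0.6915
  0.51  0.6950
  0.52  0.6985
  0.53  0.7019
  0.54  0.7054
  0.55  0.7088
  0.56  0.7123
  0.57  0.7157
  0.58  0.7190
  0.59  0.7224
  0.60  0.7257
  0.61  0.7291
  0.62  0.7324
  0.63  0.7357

0.6915

σ√T = 0.44·√1.25 = 0.4919
d₁ = [ln(434/414) + (0.063 + ½·0.44²)·1.25] / (σ√T) = (0.0472 + 0.1997) / 0.4919 = 0.5020 which rounds to 0.50
N(d₁) = N(0.50) = 0.6915
Δ_call = N(d₁) = 0.6915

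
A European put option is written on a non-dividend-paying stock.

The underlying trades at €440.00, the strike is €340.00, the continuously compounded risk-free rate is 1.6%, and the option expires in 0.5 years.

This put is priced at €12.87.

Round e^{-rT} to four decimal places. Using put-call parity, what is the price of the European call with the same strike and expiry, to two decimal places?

e^(−rT) = e^(−0.016·0.5) = 0.9920
Put-call parity: C − P = S − K·e^(−rT) = 440 − 340·0.9920 = 440 − 337.2800 = 102.7200
C = P + (C − P) = 12.87 + (102.7200) = 115.5900

€115.59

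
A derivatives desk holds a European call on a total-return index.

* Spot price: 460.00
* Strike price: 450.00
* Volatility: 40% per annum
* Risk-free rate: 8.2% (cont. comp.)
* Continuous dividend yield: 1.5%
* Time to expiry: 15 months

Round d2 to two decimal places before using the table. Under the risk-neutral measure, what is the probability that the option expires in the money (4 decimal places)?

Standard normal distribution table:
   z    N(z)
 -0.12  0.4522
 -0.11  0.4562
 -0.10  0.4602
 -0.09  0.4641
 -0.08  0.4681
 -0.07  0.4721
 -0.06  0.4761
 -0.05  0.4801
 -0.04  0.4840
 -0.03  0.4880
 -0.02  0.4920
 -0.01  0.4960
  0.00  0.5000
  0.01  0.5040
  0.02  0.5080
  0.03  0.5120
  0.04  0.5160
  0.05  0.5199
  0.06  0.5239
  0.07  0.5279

0.5040

σ√T = 0.4 × 1.1180 = 0.4472
d₁ = [ln(460/450) + (0.082 − 0.015 + 0.4²/2)·1.25] / 0.4472 = [0.0220 + 0.1838] / 0.4472 = 0.4600 ≈ 0.46
d₂ = d₁ − σ√T = 0.4600 − 0.4472 = 0.0128 ≈ 0.01
Pr(exercise) under Q = N(d₂) = 0.5040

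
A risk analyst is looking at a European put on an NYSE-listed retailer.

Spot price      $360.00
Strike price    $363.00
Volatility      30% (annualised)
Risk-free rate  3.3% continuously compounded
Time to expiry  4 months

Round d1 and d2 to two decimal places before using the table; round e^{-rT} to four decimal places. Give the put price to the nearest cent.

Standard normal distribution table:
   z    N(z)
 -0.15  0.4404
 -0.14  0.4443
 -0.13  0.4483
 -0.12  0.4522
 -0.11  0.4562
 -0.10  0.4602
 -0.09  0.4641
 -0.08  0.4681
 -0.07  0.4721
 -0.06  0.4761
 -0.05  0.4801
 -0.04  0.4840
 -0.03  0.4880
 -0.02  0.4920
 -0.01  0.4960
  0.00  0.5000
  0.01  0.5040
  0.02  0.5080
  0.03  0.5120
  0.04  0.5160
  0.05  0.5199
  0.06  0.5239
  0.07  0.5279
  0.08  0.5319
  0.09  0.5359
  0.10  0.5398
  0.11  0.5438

$23.87

σ√T = 0.3·√0.3333 = 0.1732
d₁ = [ln(360/363) + (0.033 + ½·0.3²)·0.3333] / (σ√T) = (-0.0083 + 0.0260) / 0.1732 = 0.1022 → 0.10
d₂ = 0.1022 − 0.1732 = -0.0710 → -0.07
e^(−rT) = e^(−0.033·0.3333) = 0.9891
N(−d₂) = N(0.07) = 0.5279;  N(−d₁) = N(-0.10) = 0.4602
P = 363·0.9891·0.5279 − 360·0.4602 = 189.5390 − 165.6720 = 23.8670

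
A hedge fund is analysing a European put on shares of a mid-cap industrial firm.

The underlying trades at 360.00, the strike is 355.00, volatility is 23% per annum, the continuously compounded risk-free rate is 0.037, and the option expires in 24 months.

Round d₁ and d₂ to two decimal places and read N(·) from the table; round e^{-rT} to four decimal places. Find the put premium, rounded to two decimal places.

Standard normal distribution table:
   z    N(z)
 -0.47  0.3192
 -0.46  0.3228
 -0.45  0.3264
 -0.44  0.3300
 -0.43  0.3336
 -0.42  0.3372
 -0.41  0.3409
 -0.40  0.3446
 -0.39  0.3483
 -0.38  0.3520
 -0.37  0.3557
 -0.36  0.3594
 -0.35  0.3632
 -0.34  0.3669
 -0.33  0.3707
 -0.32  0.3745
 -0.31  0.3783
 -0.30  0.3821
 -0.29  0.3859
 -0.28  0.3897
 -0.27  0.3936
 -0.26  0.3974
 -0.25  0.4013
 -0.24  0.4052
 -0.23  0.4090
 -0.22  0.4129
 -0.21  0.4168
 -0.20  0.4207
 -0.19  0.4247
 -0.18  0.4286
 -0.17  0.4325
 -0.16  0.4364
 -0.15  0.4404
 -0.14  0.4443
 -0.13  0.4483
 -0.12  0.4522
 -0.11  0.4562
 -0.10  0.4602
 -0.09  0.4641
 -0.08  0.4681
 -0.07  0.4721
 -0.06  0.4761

30.31

σ√T = 0.23 × 1.4142 = 0.3253
d₁ = [ln(360/355) + (0.037 + 0.23²/2)·2] / 0.3253 = [0.0140 + 0.1269] / 0.3253 = 0.4331 → 0.43
d₂ = d₁ − σ√T = 0.4331 − 0.3253 = 0.1079 → 0.11
exp(−rT) = exp(−0.037·2) = 0.9287
N(−d₂) = N(-0.11) = 0.4562;  N(−d₁) = N(-0.43) = 0.3336
P = 355·0.9287·0.4562 − 360·0.3336 = 150.4039 − 120.0960 = 30.3079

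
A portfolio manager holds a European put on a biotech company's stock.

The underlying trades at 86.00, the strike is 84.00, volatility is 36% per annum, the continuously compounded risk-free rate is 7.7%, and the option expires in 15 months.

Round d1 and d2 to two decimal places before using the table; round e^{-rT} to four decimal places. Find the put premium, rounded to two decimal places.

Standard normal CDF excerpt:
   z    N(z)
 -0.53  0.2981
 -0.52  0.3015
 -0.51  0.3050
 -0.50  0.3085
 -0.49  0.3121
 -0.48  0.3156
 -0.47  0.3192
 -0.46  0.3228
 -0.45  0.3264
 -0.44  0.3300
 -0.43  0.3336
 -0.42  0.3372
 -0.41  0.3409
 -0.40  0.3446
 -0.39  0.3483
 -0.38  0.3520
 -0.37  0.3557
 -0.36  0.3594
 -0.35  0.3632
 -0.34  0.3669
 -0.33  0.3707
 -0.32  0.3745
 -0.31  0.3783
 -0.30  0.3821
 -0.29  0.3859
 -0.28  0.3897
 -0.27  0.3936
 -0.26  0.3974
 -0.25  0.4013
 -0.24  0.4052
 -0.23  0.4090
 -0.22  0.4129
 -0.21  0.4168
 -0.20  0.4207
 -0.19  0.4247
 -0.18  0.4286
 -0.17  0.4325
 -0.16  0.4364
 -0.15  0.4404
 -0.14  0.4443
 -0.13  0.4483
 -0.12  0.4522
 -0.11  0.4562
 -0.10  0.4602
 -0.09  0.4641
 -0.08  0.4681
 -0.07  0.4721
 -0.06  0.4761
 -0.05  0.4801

σ√T = 0.36 × 1.1180 = 0.4025
d₁ = [ln(86/84) + (0.077 + 0.36²/2)·1.25] / 0.4025 = [0.0235 + 0.1772] / 0.4025 = 0.4988 ≈ 0.50
d₂ = d₁ − σ√T = 0.4988 − 0.4025 = 0.0964 ≈ 0.10
exp(−rT) = exp(−0.077·1.25) = 0.9082
N(−d₂) = N(-0.10) = 0.4602;  N(−d₁) = N(-0.50) = 0.3085
P = 84·0.9082·0.4602 − 86·0.3085 = 35.1081 − 26.5310 = 8.5771

8.58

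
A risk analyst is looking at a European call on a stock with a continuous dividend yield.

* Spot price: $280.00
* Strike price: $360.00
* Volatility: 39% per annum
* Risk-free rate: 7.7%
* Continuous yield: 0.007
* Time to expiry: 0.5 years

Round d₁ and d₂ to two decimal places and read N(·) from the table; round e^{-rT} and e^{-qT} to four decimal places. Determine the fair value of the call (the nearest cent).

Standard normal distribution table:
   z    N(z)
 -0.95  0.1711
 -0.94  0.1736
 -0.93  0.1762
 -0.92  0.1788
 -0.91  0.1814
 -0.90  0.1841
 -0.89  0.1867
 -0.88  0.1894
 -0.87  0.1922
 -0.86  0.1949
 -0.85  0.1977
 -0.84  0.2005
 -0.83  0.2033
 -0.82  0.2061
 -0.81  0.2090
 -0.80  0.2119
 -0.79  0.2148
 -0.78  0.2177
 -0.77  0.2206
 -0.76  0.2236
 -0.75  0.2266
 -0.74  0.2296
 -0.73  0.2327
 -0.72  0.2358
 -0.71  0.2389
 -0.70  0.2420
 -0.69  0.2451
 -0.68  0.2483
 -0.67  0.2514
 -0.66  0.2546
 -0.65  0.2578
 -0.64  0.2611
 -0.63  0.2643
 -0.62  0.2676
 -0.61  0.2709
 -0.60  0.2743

T = 0.5;  σ√T = 0.2758
d₁ = [ln(280/360) + (0.077 − 0.007 + 0.39²/2)·0.5] / 0.2758 = [-0.2513 + 0.0730] / 0.2758 = -0.6465 ≈ -0.65
d₂ = d₁ − σ√T = -0.6465 − 0.2758 = -0.9223 ≈ -0.92
exp(−qT) = exp(−0.007·0.5) = 0.9965;  exp(−rT) = exp(−0.077·0.5) = 0.9622
C = 280·0.9965·N(-0.65) − 360·0.9622·N(-0.92) = 280·0.9965·0.2578 − 360·0.9622·0.1788 = 71.9314 − 61.9349 = 9.9965

$10.00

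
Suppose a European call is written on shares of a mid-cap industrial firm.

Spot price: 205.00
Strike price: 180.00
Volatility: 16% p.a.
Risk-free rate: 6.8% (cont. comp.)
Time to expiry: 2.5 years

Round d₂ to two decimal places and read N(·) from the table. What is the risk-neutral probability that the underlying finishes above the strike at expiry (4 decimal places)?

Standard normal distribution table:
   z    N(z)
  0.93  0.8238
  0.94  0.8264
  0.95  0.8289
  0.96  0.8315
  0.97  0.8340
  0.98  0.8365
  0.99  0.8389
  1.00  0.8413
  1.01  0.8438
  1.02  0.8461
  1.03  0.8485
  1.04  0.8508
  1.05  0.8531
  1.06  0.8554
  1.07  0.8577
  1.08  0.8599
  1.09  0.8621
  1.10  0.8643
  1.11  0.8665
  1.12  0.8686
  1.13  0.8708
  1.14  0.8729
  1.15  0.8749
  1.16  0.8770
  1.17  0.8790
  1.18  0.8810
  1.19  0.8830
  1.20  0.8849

σ√T = 0.16 × 1.5811 = 0.2530
d₁ = [ln(205/180) + (0.068 + 0.16²/2)·2.5] / 0.2530 = [0.1301 + 0.2020] / 0.2530 = 1.3126 → 1.31
d₂ = d₁ − σ√T = 1.3126 − 0.2530 = 1.0596 → 1.06
Risk-neutral Pr[S_T > K] = N(d₂) = N(1.06) = 0.8554

0.8554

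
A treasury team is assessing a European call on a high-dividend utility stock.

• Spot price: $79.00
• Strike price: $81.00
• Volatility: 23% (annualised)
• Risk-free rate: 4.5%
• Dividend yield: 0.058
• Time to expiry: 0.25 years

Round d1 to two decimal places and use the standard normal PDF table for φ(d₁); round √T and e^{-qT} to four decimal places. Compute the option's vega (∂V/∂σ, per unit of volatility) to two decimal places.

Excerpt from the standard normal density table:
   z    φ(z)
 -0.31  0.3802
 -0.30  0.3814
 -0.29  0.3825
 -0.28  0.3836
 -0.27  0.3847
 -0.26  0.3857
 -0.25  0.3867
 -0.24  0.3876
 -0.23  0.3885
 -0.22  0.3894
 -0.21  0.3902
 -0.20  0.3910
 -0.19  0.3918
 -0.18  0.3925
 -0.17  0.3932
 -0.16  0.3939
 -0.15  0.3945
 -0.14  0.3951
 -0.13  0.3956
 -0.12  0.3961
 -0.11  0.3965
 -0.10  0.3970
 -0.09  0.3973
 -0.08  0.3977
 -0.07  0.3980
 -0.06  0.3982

15.25

σ√T = 0.23·√0.25 = 0.1150
d₁ = [ln(79/81) + (0.045 − 0.058 + 0.23²/2)·0.25] / 0.1150 = [-0.0250 + 0.0034] / 0.1150 = -0.1882 → -0.19
√T = √0.25 = 0.5000
φ(d₁) = φ(-0.19) = 0.3918
exp(−qT) = exp(−0.058·0.25) = 0.9856
vega = S·exp(−qT)·φ(d₁)·√T = 79·0.9856·0.3918·0.5000 = 15.2532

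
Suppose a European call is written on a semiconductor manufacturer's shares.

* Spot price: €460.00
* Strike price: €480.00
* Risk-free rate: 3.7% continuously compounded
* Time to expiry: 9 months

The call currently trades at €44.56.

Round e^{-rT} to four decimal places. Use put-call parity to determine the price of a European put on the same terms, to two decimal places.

€51.41

e^(−rT) = e^(−0.037·0.75) = 0.9726
Put-call parity: C − P = S − K·e^(−rT) = 460 − 480·0.9726 = 460 − 466.8480 = -6.8480
P = C − (C − P) = 44.56 − (-6.8480) = 51.4080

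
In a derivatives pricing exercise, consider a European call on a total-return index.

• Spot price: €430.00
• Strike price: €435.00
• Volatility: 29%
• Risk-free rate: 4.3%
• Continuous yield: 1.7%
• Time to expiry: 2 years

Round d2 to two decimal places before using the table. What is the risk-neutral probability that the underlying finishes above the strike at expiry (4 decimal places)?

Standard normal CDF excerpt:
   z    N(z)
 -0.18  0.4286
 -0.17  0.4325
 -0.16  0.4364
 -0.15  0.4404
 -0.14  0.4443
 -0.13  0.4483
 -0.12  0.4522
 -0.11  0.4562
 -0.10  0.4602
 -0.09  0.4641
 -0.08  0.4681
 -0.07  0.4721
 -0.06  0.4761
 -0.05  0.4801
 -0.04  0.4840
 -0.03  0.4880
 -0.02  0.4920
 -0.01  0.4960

σ√T = 0.29·√2 = 0.4101
d₁ = [ln(430/435) + (0.043 − 0.017 + ½·0.29²)·2] / (σ√T) = (-0.0116 + 0.1361) / 0.4101 = 0.3037 ⇒ 0.30
d₂ = 0.3037 − 0.4101 = -0.1065 ⇒ -0.11
Risk-neutral Pr[S_T > K] = N(d₂) = N(-0.11) = 0.4562

0.4562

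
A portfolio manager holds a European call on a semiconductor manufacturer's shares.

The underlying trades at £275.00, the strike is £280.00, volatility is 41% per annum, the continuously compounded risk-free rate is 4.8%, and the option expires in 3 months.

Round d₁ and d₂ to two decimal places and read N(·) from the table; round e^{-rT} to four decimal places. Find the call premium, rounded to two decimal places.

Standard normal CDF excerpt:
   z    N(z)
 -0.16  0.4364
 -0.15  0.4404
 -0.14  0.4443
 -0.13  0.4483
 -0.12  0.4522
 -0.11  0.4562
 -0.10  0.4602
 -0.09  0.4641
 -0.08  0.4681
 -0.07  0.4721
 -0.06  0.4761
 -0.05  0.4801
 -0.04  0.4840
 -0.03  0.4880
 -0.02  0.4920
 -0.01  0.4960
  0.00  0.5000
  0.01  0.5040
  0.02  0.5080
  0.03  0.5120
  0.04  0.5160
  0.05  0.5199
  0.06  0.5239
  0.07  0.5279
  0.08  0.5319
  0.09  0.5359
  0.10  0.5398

£21.14

σ√T = 0.41 × 0.5000 = 0.2050
ln(S/K) + (r + σ²/2)T = ln(275/280) + (0.048 + 0.41²/2)·0.25 = -0.0180 + 0.0330 = 0.0150
d₁ = 0.0150 / 0.2050 = 0.0731 ⇒ 0.07
d₂ = d₁ − σ√T = 0.0731 − 0.2050 = -0.1319 ⇒ -0.13
exp(−rT) = exp(−0.048·0.25) = 0.9881
N(d₁) = N(0.07) = 0.5279;  N(d₂) = N(-0.13) = 0.4483
C = 275·0.5279 − 280·0.9881·0.4483 = 145.1725 − 124.0303 = 21.1422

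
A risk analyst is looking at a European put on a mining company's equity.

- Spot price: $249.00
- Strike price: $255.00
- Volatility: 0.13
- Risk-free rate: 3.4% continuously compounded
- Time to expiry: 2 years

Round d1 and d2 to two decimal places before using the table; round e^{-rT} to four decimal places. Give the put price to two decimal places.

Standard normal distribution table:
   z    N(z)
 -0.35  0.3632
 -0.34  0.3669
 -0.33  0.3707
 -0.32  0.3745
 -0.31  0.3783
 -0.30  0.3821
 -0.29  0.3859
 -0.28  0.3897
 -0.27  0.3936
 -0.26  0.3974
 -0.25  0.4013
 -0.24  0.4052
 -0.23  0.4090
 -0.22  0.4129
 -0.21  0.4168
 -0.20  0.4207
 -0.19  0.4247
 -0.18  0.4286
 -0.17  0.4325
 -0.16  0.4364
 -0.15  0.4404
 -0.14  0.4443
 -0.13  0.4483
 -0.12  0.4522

$12.62

σ√T = 0.13·√2 = 0.1838
d₁ = [ln(249/255) + (0.034 + 0.13²/2)·2] / 0.1838 = [-0.0238 + 0.0849] / 0.1838 = 0.3323 ≈ 0.33
d₂ = d₁ − σ√T = 0.3323 − 0.1838 = 0.1484 ≈ 0.15
e^(−rT) = e^(−0.034·2) = 0.9343
P = 255·0.9343·N(-0.15) − 249·N(-0.33) = 255·0.9343·0.4404 − 249·0.3707 = 104.9238 − 92.3043 = 12.6195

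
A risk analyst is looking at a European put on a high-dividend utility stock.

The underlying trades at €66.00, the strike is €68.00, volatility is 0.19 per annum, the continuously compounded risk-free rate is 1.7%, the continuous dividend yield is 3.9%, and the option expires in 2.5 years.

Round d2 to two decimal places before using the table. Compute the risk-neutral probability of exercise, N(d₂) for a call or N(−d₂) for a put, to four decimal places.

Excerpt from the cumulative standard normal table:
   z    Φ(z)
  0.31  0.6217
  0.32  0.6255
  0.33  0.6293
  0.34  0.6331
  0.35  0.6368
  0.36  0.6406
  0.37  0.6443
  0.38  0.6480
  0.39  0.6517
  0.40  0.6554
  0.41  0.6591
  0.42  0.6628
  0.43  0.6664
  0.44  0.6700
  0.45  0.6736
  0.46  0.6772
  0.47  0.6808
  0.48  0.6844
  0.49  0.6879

0.6664

σ√T = 0.19 × 1.5811 = 0.3004
ln(S/K) + (r − q + σ²/2)T = ln(66/68) + (0.017 − 0.039 + 0.19²/2)·2.5 = -0.0299 − 0.0099 = -0.0397
d₁ = -0.0397 / 0.3004 = -0.1322 ≈ -0.13
d₂ = d₁ − σ√T = -0.1322 − 0.3004 = -0.4327 ≈ -0.43
Pr(exercise) under Q = N(−d₂) = N(0.43) = 0.6664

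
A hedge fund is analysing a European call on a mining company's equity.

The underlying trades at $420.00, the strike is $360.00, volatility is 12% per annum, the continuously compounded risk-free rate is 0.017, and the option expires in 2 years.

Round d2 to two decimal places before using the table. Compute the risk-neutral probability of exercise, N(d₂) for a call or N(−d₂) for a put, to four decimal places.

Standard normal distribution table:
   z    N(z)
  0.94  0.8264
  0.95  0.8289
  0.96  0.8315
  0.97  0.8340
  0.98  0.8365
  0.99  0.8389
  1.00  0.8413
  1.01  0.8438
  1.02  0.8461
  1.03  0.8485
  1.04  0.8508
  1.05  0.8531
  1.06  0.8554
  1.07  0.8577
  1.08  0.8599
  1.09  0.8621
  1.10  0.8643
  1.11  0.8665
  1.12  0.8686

0.8461

T = 2;  σ√T = 0.1697
ln(S/K) + (r + σ²/2)T = ln(420/360) + (0.017 + 0.12²/2)·2 = 0.1542 + 0.0484 = 0.2026
d₁ = 0.2026 / 0.1697 = 1.1935 ⇒ 1.19
d₂ = d₁ − σ√T = 1.1935 − 0.1697 = 1.0238 ⇒ 1.02
Risk-neutral Pr[S_T > K] = N(d₂) = N(1.02) = 0.8461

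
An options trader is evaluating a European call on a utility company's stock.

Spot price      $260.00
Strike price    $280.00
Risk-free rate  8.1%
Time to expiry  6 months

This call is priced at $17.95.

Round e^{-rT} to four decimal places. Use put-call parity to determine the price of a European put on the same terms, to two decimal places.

exp(−rT) = exp(−0.081·0.5) = 0.9603
Put-call parity: C − P = S − K·e^(−rT) = 260 − 280·0.9603 = 260 − 268.8840 = -8.8840
P = C − (C − P) = 17.95 − (-8.8840) = 26.8340

$26.83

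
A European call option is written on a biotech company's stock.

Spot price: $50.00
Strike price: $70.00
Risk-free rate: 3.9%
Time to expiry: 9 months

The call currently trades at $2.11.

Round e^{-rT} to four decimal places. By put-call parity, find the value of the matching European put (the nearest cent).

e^(−rT) = e^(−0.039·0.75) = 0.9712
Put-call parity: C − P = S − K·e^(−rT) = 50 − 70·0.9712 = 50 − 67.9840 = -17.9840
P = C − (C − P) = 2.11 − (-17.9840) = 20.0940

$20.09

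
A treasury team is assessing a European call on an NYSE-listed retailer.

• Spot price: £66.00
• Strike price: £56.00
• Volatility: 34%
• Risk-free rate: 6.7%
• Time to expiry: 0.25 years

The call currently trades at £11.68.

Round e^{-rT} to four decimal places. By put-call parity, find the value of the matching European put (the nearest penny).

£0.75

exp(−rT) = exp(−0.067·0.25) = 0.9834
Put-call parity: C − P = S − K·e^(−rT) = 66 − 56·0.9834 = 66 − 55.0704 = 10.9296
P = C − (C − P) = 11.68 − (10.9296) = 0.7504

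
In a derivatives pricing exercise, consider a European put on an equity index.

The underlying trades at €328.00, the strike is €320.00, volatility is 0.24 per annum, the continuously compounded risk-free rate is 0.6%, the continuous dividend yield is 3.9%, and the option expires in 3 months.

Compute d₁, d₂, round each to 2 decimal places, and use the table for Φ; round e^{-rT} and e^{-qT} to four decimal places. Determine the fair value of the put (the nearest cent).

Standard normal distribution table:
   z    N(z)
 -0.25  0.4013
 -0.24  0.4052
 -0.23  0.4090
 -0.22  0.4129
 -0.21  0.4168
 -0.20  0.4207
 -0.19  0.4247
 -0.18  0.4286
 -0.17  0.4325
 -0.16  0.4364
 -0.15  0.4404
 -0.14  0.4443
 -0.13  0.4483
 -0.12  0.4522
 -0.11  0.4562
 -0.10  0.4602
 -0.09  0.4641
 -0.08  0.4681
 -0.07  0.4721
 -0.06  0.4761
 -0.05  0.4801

€12.92

σ√T = 0.24·√0.25 = 0.1200
ln(S/K) + (r − q + σ²/2)T = ln(328/320) + (0.006 − 0.039 + 0.24²/2)·0.25 = 0.0247 − 0.0011 = 0.0236
d₁ = 0.0236 / 0.1200 = 0.1970 which rounds to 0.20
d₂ = d₁ − σ√T = 0.1970 − 0.1200 = 0.0770 which rounds to 0.08
exp(−qT) = exp(−0.039·0.25) = 0.9903;  exp(−rT) = exp(−0.006·0.25) = 0.9985
N(−d₂) = N(-0.08) = 0.4681;  N(−d₁) = N(-0.20) = 0.4207
P = 320·0.9985·0.4681 − 328·0.9903·0.4207 = 149.5673 − 136.6511 = 12.9162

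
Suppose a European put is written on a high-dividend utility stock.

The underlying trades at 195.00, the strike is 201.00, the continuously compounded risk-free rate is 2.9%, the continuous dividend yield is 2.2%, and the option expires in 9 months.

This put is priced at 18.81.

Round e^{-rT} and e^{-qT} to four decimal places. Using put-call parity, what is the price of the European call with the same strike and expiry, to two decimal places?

13.93

exp(−qT) = exp(−0.022·0.75) = 0.9836;  exp(−rT) = exp(−0.029·0.75) = 0.9785
Put-call parity: C − P = S·e^(−qT) − K·e^(−rT) = 195·0.9836 − 201·0.9785 = 191.8020 − 196.6785 = -4.8765
C = P + (C − P) = 18.81 + (-4.8765) = 13.9335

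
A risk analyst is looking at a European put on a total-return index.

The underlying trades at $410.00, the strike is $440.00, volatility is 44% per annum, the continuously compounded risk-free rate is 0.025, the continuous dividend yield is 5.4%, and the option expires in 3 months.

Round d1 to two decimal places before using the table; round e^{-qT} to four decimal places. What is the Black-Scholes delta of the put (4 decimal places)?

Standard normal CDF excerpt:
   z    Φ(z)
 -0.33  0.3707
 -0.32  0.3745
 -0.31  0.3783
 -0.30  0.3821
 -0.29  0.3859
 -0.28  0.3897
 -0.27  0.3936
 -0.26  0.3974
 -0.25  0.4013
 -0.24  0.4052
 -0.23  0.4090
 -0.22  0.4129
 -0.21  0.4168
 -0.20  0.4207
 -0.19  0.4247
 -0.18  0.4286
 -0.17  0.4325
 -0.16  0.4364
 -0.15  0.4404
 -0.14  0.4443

σ√T = 0.44 × 0.5000 = 0.2200
ln(S/K) + (r − q + σ²/2)T = ln(410/440) + (0.025 − 0.054 + 0.44²/2)·0.25 = -0.0706 + 0.0169 = -0.0537
d₁ = -0.0537 / 0.2200 = -0.2439 ≈ -0.24
N(d₁) = N(-0.24) = 0.4052
Δ_put = e^(−qT)·(N(d₁) − 1) = 0.9866·(0.4052 − 1) = -0.5868

-0.5868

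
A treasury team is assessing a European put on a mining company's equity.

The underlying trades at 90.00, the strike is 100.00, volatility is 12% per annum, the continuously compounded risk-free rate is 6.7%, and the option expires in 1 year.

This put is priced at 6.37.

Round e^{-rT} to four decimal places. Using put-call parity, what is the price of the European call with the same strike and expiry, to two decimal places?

2.85

e^(−rT) = e^(−0.067·1) = 0.9352
Put-call parity: C − P = S − K·e^(−rT) = 90 − 100·0.9352 = 90 − 93.5200 = -3.5200
C = P + (C − P) = 6.37 + (-3.5200) = 2.8500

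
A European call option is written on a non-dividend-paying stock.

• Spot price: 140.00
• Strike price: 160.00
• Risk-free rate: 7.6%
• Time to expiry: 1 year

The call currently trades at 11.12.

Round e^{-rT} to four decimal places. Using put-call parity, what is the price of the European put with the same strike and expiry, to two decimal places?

19.41

e^(−rT) = e^(−0.076·1) = 0.9268
Put-call parity: C − P = S − K·e^(−rT) = 140 − 160·0.9268 = 140 − 148.2880 = -8.2880
P = C − (C − P) = 11.12 − (-8.2880) = 19.4080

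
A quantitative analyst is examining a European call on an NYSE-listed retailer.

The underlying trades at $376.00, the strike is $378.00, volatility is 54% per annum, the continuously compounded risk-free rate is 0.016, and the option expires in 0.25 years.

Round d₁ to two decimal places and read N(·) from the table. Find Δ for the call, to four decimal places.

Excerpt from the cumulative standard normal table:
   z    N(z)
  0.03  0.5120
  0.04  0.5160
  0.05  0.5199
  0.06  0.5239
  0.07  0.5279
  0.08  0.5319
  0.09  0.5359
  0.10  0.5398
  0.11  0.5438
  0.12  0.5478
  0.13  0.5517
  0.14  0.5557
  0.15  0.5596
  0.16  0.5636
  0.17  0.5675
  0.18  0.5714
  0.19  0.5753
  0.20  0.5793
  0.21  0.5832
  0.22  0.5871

0.5517

σ√T = 0.54 × 0.5000 = 0.2700
d₁ = [ln(376/378) + (0.016 + 0.54²/2)·0.25] / 0.2700 = [-0.0053 + 0.0404] / 0.2700 = 0.1302 ⇒ 0.13
N(d₁) = N(0.13) = 0.5517
Δ_call = N(d₁) = 0.5517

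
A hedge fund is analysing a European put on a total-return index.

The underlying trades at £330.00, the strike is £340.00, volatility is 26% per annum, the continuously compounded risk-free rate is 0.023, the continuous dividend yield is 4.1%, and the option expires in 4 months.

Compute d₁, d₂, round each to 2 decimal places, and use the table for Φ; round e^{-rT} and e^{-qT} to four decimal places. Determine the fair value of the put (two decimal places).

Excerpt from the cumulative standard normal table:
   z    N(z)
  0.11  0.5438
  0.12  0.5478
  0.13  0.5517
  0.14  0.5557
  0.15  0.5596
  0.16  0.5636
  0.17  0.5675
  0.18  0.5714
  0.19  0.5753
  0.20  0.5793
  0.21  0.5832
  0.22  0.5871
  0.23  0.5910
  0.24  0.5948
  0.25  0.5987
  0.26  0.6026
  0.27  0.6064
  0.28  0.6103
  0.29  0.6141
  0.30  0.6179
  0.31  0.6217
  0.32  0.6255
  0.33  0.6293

£26.31

T = 0.3333;  σ√T = 0.1501
ln(S/K) + (r − q + σ²/2)T = ln(330/340) + (0.023 − 0.041 + 0.26²/2)·0.3333 = -0.0299 + 0.0053 = -0.0246
d₁ = -0.0246 / 0.1501 = -0.1638 → -0.16
d₂ = d₁ − σ√T = -0.1638 − 0.1501 = -0.3139 → -0.31
exp(−qT) = exp(−0.041·0.3333) = 0.9864;  exp(−rT) = exp(−0.023·0.3333) = 0.9924
N(−d₂) = N(0.31) = 0.6217;  N(−d₁) = N(0.16) = 0.5636
P = 340·0.9924·0.6217 − 330·0.9864·0.5636 = 209.7715 − 183.4586 = 26.3130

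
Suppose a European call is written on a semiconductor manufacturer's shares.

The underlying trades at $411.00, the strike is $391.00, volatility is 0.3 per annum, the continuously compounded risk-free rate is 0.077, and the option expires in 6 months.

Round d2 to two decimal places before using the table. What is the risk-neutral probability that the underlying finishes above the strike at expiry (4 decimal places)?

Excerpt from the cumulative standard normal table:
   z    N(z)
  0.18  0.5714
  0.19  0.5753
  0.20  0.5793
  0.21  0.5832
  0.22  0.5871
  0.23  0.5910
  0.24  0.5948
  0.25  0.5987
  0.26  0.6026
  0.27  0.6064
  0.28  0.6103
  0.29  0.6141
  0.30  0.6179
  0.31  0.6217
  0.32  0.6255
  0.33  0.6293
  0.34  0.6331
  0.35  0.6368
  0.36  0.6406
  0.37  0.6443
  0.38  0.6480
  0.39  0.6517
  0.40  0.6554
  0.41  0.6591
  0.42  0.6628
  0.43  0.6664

σ√T = 0.3·√0.5 = 0.2121
ln(S/K) + (r + σ²/2)T = ln(411/391) + (0.077 + 0.3²/2)·0.5 = 0.0499 + 0.0610 = 0.1109
d₁ = 0.1109 / 0.2121 = 0.5227 → 0.52
d₂ = d₁ − σ√T = 0.5227 − 0.2121 = 0.3106 → 0.31
Pr(exercise) under Q = N(d₂) = 0.6217

0.6217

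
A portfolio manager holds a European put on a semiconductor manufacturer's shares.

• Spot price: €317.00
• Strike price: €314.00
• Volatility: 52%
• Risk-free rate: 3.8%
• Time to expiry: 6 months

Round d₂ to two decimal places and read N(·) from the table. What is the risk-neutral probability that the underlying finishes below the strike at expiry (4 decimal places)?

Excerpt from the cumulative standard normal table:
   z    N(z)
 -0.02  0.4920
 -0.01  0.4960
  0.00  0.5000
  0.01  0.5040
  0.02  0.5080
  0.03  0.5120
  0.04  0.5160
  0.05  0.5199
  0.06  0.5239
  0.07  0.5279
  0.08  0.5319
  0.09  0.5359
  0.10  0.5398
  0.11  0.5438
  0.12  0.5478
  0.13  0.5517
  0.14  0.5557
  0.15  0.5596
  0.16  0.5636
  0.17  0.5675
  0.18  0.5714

σ√T = 0.52·√0.5 = 0.3677
d₁ = [ln(317/314) + (0.038 + 0.52²/2)·0.5] / 0.3677 = [0.0095 + 0.0866] / 0.3677 = 0.2614 → 0.26
d₂ = d₁ − σ√T = 0.2614 − 0.3677 = -0.1063 → -0.11
Pr(exercise) under Q = N(−d₂) = N(0.11) = 0.5438

0.5438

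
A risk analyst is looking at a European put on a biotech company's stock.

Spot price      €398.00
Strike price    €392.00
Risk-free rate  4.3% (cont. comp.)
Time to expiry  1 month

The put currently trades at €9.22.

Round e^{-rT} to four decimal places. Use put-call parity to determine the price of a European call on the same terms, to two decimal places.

exp(−rT) = exp(−0.043·0.08333) = 0.9964
Put-call parity: C − P = S − K·e^(−rT) = 398 − 392·0.9964 = 398 − 390.5888 = 7.4112
C = P + (C − P) = 9.22 + (7.4112) = 16.6312

€16.63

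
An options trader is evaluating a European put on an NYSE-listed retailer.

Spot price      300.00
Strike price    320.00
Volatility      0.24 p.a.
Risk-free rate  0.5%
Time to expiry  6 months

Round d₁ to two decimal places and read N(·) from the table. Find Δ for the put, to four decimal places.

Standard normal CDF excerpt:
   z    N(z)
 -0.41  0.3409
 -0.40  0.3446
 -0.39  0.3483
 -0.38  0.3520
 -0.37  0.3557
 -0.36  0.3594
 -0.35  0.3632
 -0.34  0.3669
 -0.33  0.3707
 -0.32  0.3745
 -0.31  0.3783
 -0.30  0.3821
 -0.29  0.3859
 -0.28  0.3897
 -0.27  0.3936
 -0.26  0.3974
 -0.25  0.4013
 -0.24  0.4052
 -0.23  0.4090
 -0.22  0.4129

-0.6103

σ√T = 0.24 × 0.7071 = 0.1697
ln(S/K) + (r + σ²/2)T = ln(300/320) + (0.005 + 0.24²/2)·0.5 = -0.0645 + 0.0169 = -0.0476
d₁ = -0.0476 / 0.1697 = -0.2807 ≈ -0.28
N(d₁) = N(-0.28) = 0.3897
Δ_put = N(d₁) − 1 = 0.3897 − 1 = -0.6103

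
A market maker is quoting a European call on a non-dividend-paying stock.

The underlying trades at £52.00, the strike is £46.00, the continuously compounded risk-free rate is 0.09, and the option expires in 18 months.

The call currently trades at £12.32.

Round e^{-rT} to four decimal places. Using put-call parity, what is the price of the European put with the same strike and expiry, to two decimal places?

£0.51

exp(−rT) = exp(−0.09·1.5) = 0.8737
Put-call parity: C − P = S − K·e^(−rT) = 52 − 46·0.8737 = 52 − 40.1902 = 11.8098
P = C − (C − P) = 12.32 − (11.8098) = 0.5102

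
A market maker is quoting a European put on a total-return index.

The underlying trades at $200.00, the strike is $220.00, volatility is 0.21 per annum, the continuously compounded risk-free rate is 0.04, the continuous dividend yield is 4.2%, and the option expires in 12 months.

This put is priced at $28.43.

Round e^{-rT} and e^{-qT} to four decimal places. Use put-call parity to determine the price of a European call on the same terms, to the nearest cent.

exp(−qT) = exp(−0.042·1) = 0.9589;  exp(−rT) = exp(−0.04·1) = 0.9608
Put-call parity: C − P = S·e^(−qT) − K·e^(−rT) = 200·0.9589 − 220·0.9608 = 191.7800 − 211.3760 = -19.5960
C = P + (C − P) = 28.43 + (-19.5960) = 8.8340

$8.83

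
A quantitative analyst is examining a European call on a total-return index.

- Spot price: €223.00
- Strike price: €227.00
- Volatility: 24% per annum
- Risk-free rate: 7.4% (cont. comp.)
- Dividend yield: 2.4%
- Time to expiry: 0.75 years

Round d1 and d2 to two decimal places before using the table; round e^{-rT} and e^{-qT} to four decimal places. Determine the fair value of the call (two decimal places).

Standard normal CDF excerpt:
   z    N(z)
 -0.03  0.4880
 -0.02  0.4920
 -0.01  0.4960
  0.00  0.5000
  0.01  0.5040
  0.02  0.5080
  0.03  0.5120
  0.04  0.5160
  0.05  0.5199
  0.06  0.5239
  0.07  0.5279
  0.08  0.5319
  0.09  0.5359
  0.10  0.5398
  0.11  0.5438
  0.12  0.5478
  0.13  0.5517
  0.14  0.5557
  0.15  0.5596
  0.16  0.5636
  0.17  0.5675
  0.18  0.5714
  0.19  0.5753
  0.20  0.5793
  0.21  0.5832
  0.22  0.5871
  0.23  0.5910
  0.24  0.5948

σ√T = 0.24·√0.75 = 0.2078
d₁ = [ln(223/227) + (0.074 − 0.024 + 0.24²/2)·0.75] / 0.2078 = [-0.0178 + 0.0591] / 0.2078 = 0.1988 ≈ 0.20
d₂ = d₁ − σ√T = 0.1988 − 0.2078 = -0.0090 ≈ -0.01
exp(−qT) = exp(−0.024·0.75) = 0.9822;  exp(−rT) = exp(−0.074·0.75) = 0.9460
N(d₁) = N(0.20) = 0.5793;  N(d₂) = N(-0.01) = 0.4960
C = 223·0.9822·0.5793 − 227·0.9460·0.4960 = 126.8844 − 106.5120 = 20.3724

€20.37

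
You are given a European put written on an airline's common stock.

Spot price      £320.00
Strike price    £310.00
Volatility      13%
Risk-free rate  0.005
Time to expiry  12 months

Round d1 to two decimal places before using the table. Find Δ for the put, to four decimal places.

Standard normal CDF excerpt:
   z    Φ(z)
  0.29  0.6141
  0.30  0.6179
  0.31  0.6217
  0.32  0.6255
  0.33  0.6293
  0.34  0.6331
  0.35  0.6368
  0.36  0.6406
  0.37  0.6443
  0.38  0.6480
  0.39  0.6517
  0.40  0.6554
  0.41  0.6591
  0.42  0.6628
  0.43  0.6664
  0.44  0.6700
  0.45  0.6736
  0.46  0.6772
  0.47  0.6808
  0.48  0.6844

σ√T = 0.13 × 1.0000 = 0.1300
d₁ = [ln(320/310) + (0.005 + 0.13²/2)·1] / 0.1300 = [0.0317 + 0.0135] / 0.1300 = 0.3477 → 0.35
N(d₁) = N(0.35) = 0.6368
Δ_put = N(d₁) − 1 = 0.6368 − 1 = -0.3632

-0.3632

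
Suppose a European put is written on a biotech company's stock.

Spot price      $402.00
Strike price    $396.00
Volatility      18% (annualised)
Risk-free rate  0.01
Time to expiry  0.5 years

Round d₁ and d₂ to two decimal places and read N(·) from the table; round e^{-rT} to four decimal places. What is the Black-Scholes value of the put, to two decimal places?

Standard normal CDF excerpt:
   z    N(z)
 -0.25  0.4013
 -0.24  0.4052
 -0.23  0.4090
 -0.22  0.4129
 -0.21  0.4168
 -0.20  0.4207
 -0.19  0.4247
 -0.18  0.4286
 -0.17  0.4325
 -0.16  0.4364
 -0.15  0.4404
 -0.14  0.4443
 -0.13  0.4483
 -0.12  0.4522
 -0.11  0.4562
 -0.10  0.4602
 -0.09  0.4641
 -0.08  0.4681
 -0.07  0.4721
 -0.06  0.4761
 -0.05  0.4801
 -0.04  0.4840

σ√T = 0.18·√0.5 = 0.1273
d₁ = [ln(402/396) + (0.01 + 0.18²/2)·0.5] / 0.1273 = [0.0150 + 0.0131] / 0.1273 = 0.2211 → 0.22
d₂ = d₁ − σ√T = 0.2211 − 0.1273 = 0.0938 → 0.09
exp(−rT) = exp(−0.01·0.5) = 0.9950
N(−d₂) = N(-0.09) = 0.4641;  N(−d₁) = N(-0.22) = 0.4129
P = 396·0.9950·0.4641 − 402·0.4129 = 182.8647 − 165.9858 = 16.8789

$16.88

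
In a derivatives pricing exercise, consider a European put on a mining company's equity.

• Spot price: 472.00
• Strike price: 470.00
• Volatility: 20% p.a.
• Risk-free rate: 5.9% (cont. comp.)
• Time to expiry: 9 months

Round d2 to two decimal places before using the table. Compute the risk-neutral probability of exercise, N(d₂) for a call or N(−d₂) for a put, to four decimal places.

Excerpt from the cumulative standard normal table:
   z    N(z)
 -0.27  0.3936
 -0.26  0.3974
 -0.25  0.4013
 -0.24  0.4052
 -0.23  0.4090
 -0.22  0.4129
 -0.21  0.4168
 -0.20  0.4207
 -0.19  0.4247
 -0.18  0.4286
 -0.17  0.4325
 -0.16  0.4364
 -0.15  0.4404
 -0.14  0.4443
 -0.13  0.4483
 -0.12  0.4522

σ√T = 0.2 × 0.8660 = 0.1732
d₁ = [ln(472/470) + (0.059 + 0.2²/2)·0.75] / 0.1732 = [0.0042 + 0.0592] / 0.1732 = 0.3666 → 0.37
d₂ = d₁ − σ√T = 0.3666 − 0.1732 = 0.1934 → 0.19
Pr(exercise) under Q = N(−d₂) = N(-0.19) = 0.4247

0.4247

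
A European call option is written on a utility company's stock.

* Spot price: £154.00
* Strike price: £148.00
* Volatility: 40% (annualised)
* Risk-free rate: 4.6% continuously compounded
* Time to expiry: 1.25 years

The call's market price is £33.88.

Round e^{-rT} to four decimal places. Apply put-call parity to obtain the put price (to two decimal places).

exp(−rT) = exp(−0.046·1.25) = 0.9441
Put-call parity: C − P = S − K·e^(−rT) = 154 − 148·0.9441 = 154 − 139.7268 = 14.2732
P = C − (C − P) = 33.88 − (14.2732) = 19.6068

£19.61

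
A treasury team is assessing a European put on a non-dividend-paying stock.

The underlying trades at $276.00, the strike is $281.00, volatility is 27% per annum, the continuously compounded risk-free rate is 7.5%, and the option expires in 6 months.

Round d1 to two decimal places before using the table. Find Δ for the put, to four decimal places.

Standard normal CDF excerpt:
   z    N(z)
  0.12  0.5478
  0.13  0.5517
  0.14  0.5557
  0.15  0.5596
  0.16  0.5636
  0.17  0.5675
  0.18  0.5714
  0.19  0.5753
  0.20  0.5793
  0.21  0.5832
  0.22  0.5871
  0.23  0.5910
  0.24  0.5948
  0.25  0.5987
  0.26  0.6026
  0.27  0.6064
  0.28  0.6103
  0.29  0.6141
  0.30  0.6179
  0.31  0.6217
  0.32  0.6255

-0.4207

σ√T = 0.27·√0.5 = 0.1909
ln(S/K) + (r + σ²/2)T = ln(276/281) + (0.075 + 0.27²/2)·0.5 = -0.0180 + 0.0557 = 0.0378
d₁ = 0.0378 / 0.1909 = 0.1978 → 0.20
N(d₁) = N(0.20) = 0.5793
Δ_put = N(d₁) − 1 = 0.5793 − 1 = -0.4207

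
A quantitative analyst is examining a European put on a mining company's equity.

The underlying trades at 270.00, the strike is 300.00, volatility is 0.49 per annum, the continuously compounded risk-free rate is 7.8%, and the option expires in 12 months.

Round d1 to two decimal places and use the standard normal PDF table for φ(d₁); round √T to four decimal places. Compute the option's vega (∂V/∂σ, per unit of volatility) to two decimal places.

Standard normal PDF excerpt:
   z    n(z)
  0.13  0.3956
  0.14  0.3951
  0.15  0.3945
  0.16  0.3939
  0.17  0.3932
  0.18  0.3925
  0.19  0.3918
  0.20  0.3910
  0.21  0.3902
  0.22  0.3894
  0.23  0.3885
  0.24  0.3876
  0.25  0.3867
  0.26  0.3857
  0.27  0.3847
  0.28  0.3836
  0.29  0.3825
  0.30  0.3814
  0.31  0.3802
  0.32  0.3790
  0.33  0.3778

σ√T = 0.49 × 1.0000 = 0.4900
ln(S/K) + (r + σ²/2)T = ln(270/300) + (0.078 + 0.49²/2)·1 = -0.1054 + 0.1981 = 0.0927
d₁ = 0.0927 / 0.4900 = 0.1892 ≈ 0.19
√T = √1 = 1.0000
φ(d₁) = φ(0.19) = 0.3918
vega = S·φ(d₁)·√T = 270·0.3918·1.0000 = 105.7860

105.79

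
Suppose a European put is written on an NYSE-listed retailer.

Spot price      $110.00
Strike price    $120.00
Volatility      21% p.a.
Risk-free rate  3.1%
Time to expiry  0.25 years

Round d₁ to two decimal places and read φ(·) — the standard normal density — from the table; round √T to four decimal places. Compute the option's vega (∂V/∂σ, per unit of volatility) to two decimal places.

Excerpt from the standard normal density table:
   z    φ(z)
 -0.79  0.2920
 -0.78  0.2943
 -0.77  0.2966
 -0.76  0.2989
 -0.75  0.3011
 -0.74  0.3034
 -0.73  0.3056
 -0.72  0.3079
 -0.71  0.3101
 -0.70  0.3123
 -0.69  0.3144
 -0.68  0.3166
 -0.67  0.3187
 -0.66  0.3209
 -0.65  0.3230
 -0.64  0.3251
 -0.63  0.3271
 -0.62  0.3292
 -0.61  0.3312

T = 0.25;  σ√T = 0.1050
d₁ = [ln(110/120) + (0.031 + 0.21²/2)·0.25] / 0.1050 = [-0.0870 + 0.0133] / 0.1050 = -0.7024 which rounds to -0.70
√T = √0.25 = 0.5000
φ(d₁) = φ(-0.70) = 0.3123
vega = S·φ(d₁)·√T = 110·0.3123·0.5000 = 17.1765
(The call has the same vega.)

17.18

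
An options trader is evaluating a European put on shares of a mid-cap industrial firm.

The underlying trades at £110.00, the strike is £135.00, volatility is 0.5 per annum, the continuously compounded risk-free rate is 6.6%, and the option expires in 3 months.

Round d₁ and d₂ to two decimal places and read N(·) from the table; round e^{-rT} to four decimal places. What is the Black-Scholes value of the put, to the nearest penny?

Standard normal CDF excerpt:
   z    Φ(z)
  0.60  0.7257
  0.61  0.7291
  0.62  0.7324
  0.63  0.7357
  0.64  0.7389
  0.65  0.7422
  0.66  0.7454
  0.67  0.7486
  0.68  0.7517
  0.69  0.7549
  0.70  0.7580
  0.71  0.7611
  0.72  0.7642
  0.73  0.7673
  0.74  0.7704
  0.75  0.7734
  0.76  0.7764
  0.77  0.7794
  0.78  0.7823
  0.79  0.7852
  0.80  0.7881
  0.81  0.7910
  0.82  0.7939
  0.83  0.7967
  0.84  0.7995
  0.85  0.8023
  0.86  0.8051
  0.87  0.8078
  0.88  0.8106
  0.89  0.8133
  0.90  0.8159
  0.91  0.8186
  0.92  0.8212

£26.71

σ√T = 0.5 × 0.5000 = 0.2500
ln(S/K) + (r + σ²/2)T = ln(110/135) + (0.066 + 0.5²/2)·0.25 = -0.2048 + 0.0478 = -0.1570
d₁ = -0.1570 / 0.2500 = -0.6282 which rounds to -0.63
d₂ = d₁ − σ√T = -0.6282 − 0.2500 = -0.8782 which rounds to -0.88
exp(−rT) = exp(−0.066·0.25) = 0.9836
P = 135·0.9836·N(0.88) − 110·N(0.63) = 135·0.9836·0.8106 − 110·0.7357 = 107.6363 − 80.9270 = 26.7093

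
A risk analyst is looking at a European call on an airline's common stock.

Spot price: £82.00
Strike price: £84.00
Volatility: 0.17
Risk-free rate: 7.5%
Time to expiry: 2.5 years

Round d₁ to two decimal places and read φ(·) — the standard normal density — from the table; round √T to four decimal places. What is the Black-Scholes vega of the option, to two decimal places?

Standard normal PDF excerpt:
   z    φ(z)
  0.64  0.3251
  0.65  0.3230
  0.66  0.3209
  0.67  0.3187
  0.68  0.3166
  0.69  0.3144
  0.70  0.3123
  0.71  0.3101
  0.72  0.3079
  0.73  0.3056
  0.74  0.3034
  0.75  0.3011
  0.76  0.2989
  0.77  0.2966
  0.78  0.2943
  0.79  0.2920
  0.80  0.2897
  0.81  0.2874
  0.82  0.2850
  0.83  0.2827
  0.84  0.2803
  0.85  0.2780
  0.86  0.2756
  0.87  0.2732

T = 2.5;  σ√T = 0.2688
ln(S/K) + (r + σ²/2)T = ln(82/84) + (0.075 + 0.17²/2)·2.5 = -0.0241 + 0.2236 = 0.1995
d₁ = 0.1995 / 0.2688 = 0.7423 which rounds to 0.74
√T = √2.5 = 1.5811
φ(d₁) = φ(0.74) = 0.3034
vega = S·φ(d₁)·√T = 82·0.3034·1.5811 = 39.3359

39.34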